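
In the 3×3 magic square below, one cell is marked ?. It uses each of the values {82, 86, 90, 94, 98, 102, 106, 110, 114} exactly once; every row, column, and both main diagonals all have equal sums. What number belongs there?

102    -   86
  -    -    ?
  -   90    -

The 9 entries sum to 882, so each line sums to 882/3 = 294.
Row 1: 102 + 86 + ? = 294, so (1,2) = 106.
Column 2 must total 294; the given cells sum to 196, so (2,2) = 98.
Main diagonal needs 294; the known cells sum to 200, so (3,3) = 94.
From anti-diagonal, 294 − (86 + 98) gives (3,1) = 110.
Using column 1: 102 + 110 + ? → (2,1) = 294 − 212 = 82.
Column 3 must total 294; the given cells sum to 180, so (2,3) = 114.

114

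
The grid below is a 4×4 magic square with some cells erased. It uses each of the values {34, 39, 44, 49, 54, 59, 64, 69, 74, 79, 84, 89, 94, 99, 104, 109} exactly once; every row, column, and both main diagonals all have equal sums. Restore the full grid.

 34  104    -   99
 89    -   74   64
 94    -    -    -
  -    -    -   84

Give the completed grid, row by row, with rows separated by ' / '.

34 104 49 99 / 89 59 74 64 / 94 44 109 39 / 69 79 54 84

The 16 entries sum to 1144, so each line sums to 1144/4 = 286.
The remaining cell in row 1 is (1,3) = 286 − 237 = 49.
Row 2: 89 + 74 + 64 + ? = 286, so (2,2) = 59.
Column 1 must total 286; the given cells sum to 217, so (4,1) = 69.
Column 4: 99 + 64 + 84 + ? = 286, so (3,4) = 39.
From main diagonal, 286 − (34 + 59 + 84) gives (3,3) = 109.
Anti-diagonal must total 286; the given cells sum to 242, so (3,2) = 44.
Column 2: 104 + 59 + 44 + ? = 286, so (4,2) = 79.
Column 3 must total 286; the given cells sum to 232, so (4,3) = 54.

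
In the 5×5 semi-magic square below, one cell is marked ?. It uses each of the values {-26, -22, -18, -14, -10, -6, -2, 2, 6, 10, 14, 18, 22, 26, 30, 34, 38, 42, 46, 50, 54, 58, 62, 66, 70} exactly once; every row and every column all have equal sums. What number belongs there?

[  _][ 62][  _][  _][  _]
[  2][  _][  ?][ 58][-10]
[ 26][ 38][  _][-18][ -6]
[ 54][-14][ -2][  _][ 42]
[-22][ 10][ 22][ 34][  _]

46

The 25 entries sum to 550, so each line sums to 550/5 = 110.
Row 3: 26 + 38 + (-18) + (-6) + ? = 110, so (3,3) = 70.
The remaining cell in row 4 is (4,4) = 110 − 80 = 30.
Using row 5: -22 + 10 + 22 + 34 + ? → (5,5) = 110 − 44 = 66.
Column 1 needs 110; the known cells sum to 60, so (1,1) = 50.
Using column 2: 62 + 38 + (-14) + 10 + ? → (2,2) = 110 − 96 = 14.
From column 4, 110 − (58 + (-18) + 30 + 34) gives (1,4) = 6.
From column 5, 110 − (-10 + (-6) + 42 + 66) gives (1,5) = 18.
Using row 1: 50 + 62 + 6 + 18 + ? → (1,3) = 110 − 136 = -26.
Row 2: 2 + 14 + 58 + (-10) + ? = 110, so (2,3) = 46.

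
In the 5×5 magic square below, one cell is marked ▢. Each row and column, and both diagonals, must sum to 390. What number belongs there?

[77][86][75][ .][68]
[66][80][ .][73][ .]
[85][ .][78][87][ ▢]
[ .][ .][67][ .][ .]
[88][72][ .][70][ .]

71

Using row 1: 77 + 86 + 75 + 68 + ? → (1,4) = 390 − 306 = 84.
Column 1 needs 390; the known cells sum to 316, so (4,1) = 74.
From column 4, 390 − (84 + 73 + 87 + 70) gives (4,4) = 76.
Main diagonal needs 390; the known cells sum to 311, so (5,5) = 79.
Anti-diagonal needs 390; the known cells sum to 307, so (4,2) = 83.
Row 4 must total 390; the given cells sum to 300, so (4,5) = 90.
Using row 5: 88 + 72 + 70 + 79 + ? → (5,3) = 390 − 309 = 81.
The remaining cell in column 2 is (3,2) = 390 − 321 = 69.
The remaining cell in column 3 is (2,3) = 390 − 301 = 89.
From row 2, 390 − (66 + 80 + 89 + 73) gives (2,5) = 82.
Using row 3: 85 + 69 + 78 + 87 + ? → (3,5) = 390 − 319 = 71.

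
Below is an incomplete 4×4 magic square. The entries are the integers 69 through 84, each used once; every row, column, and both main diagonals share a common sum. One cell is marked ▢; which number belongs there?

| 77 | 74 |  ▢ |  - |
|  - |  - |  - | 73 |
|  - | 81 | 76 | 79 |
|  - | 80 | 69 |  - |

83

The entries are 69 through 84, which sum to 1224, so each line sums to 1224/4 = 306.
From row 3, 306 − (81 + 76 + 79) gives (3,1) = 70.
From column 2, 306 − (74 + 81 + 80) gives (2,2) = 71.
Using main diagonal: 77 + 71 + 76 + ? → (4,4) = 306 − 224 = 82.
Row 4: 80 + 69 + 82 + ? = 306, so (4,1) = 75.
Column 1 must total 306; the given cells sum to 222, so (2,1) = 84.
Using column 4: 73 + 79 + 82 + ? → (1,4) = 306 − 234 = 72.
The remaining cell in anti-diagonal is (2,3) = 306 − 228 = 78.
The remaining cell in row 1 is (1,3) = 306 − 223 = 83.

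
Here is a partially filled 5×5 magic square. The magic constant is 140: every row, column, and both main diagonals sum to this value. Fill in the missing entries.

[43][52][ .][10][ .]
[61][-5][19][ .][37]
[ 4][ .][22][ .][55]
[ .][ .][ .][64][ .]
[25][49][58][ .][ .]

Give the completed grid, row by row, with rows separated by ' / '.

43 52 1 10 34 / 61 -5 19 28 37 / 4 13 22 46 55 / 7 31 40 64 -2 / 25 49 58 -8 16

Row 2: 61 + (-5) + 19 + 37 + ? = 140, so (2,4) = 28.
Using column 1: 43 + 61 + 4 + 25 + ? → (4,1) = 140 − 133 = 7.
From main diagonal, 140 − (43 + (-5) + 22 + 64) gives (5,5) = 16.
Using row 5: 25 + 49 + 58 + 16 + ? → (5,4) = 140 − 148 = -8.
Column 4 needs 140; the known cells sum to 94, so (3,4) = 46.
From row 3, 140 − (4 + 22 + 46 + 55) gives (3,2) = 13.
Using column 2: 52 + (-5) + 13 + 49 + ? → (4,2) = 140 − 109 = 31.
Using anti-diagonal: 28 + 22 + 31 + 25 + ? → (1,5) = 140 − 106 = 34.
From row 1, 140 − (43 + 52 + 10 + 34) gives (1,3) = 1.
Using column 3: 1 + 19 + 22 + 58 + ? → (4,3) = 140 − 100 = 40.
From column 5, 140 − (34 + 37 + 55 + 16) gives (4,5) = -2.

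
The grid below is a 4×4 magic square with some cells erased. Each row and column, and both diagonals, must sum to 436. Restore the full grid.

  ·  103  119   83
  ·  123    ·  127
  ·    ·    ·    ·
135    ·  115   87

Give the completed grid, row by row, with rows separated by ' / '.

131 103 119 83 / 79 123 107 127 / 91 111 95 139 / 135 99 115 87

The remaining cell in row 1 is (1,1) = 436 − 305 = 131.
Using row 4: 135 + 115 + 87 + ? → (4,2) = 436 − 337 = 99.
Column 2: 103 + 123 + 99 + ? = 436, so (3,2) = 111.
Column 4 needs 436; the known cells sum to 297, so (3,4) = 139.
Main diagonal must total 436; the given cells sum to 341, so (3,3) = 95.
Anti-diagonal must total 436; the given cells sum to 329, so (2,3) = 107.
Row 2 must total 436; the given cells sum to 357, so (2,1) = 79.
Row 3: 111 + 95 + 139 + ? = 436, so (3,1) = 91.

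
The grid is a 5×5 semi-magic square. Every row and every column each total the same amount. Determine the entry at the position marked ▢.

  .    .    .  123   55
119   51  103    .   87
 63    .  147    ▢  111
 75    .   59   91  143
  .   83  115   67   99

Column 5 is complete and sums to 495; that is the magic constant.
Row 2 must total 495; the given cells sum to 360, so (2,4) = 135.
Using row 4: 75 + 59 + 91 + 143 + ? → (4,2) = 495 − 368 = 127.
Row 5: 83 + 115 + 67 + 99 + ? = 495, so (5,1) = 131.
Column 1: 119 + 63 + 75 + 131 + ? = 495, so (1,1) = 107.
Column 3 needs 495; the known cells sum to 424, so (1,3) = 71.
The remaining cell in column 4 is (3,4) = 495 − 416 = 79.

79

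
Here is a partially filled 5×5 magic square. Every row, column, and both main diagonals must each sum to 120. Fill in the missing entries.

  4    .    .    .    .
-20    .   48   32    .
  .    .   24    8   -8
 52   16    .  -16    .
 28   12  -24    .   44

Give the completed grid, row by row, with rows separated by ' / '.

Row 5 needs 120; the known cells sum to 60, so (5,4) = 60.
Column 1 needs 120; the known cells sum to 64, so (3,1) = 56.
Column 4 needs 120; the known cells sum to 84, so (1,4) = 36.
Using main diagonal: 4 + 24 + (-16) + 44 + ? → (2,2) = 120 − 56 = 64.
Anti-diagonal: 32 + 24 + 16 + 28 + ? = 120, so (1,5) = 20.
From row 2, 120 − (-20 + 64 + 48 + 32) gives (2,5) = -4.
Row 3 must total 120; the given cells sum to 80, so (3,2) = 40.
Column 2 must total 120; the given cells sum to 132, so (1,2) = -12.
Using column 5: 20 + (-4) + (-8) + 44 + ? → (4,5) = 120 − 52 = 68.
Using row 1: 4 + (-12) + 36 + 20 + ? → (1,3) = 120 − 48 = 72.
From row 4, 120 − (52 + 16 + (-16) + 68) gives (4,3) = 0.

4 -12 72 36 20 / -20 64 48 32 -4 / 56 40 24 8 -8 / 52 16 0 -16 68 / 28 12 -24 60 44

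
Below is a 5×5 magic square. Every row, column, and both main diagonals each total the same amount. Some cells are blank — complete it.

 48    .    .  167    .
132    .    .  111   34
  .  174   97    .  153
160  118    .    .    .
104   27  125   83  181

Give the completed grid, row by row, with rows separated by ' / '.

Row 5 is already complete: 104 + 27 + 125 + 83 + 181 = 520, so that is the magic constant.
Column 1: 48 + 132 + 160 + 104 + ? = 520, so (3,1) = 76.
Using anti-diagonal: 111 + 97 + 118 + 104 + ? → (1,5) = 520 − 430 = 90.
Row 3 must total 520; the given cells sum to 500, so (3,4) = 20.
From column 4, 520 − (167 + 111 + 20 + 83) gives (4,4) = 139.
Using column 5: 90 + 34 + 153 + 181 + ? → (4,5) = 520 − 458 = 62.
From main diagonal, 520 − (48 + 97 + 139 + 181) gives (2,2) = 55.
Row 2: 132 + 55 + 111 + 34 + ? = 520, so (2,3) = 188.
The remaining cell in row 4 is (4,3) = 520 − 479 = 41.
The remaining cell in column 2 is (1,2) = 520 − 374 = 146.
The remaining cell in column 3 is (1,3) = 520 − 451 = 69.

48 146 69 167 90 / 132 55 188 111 34 / 76 174 97 20 153 / 160 118 41 139 62 / 104 27 125 83 181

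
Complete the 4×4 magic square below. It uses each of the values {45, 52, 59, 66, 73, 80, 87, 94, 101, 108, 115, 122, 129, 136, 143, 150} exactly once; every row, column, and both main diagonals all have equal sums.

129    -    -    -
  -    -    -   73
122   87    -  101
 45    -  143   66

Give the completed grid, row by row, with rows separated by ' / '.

The 16 entries sum to 1560, so each line sums to 1560/4 = 390.
Row 3 needs 390; the known cells sum to 310, so (3,3) = 80.
Using row 4: 45 + 143 + 66 + ? → (4,2) = 390 − 254 = 136.
Column 1 needs 390; the known cells sum to 296, so (2,1) = 94.
Column 4 needs 390; the known cells sum to 240, so (1,4) = 150.
Using main diagonal: 129 + 80 + 66 + ? → (2,2) = 390 − 275 = 115.
Using anti-diagonal: 150 + 87 + 45 + ? → (2,3) = 390 − 282 = 108.
Using column 2: 115 + 87 + 136 + ? → (1,2) = 390 − 338 = 52.
Column 3: 108 + 80 + 143 + ? = 390, so (1,3) = 59.

129 52 59 150 / 94 115 108 73 / 122 87 80 101 / 45 136 143 66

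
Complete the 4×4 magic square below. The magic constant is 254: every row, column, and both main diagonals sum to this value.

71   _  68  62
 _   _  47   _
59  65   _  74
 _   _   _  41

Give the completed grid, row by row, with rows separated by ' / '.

71 53 68 62 / 44 86 47 77 / 59 65 56 74 / 80 50 83 41

Row 1 needs 254; the known cells sum to 201, so (1,2) = 53.
Using row 3: 59 + 65 + 74 + ? → (3,3) = 254 − 198 = 56.
Using column 3: 68 + 47 + 56 + ? → (4,3) = 254 − 171 = 83.
Column 4 must total 254; the given cells sum to 177, so (2,4) = 77.
Main diagonal: 71 + 56 + 41 + ? = 254, so (2,2) = 86.
The remaining cell in anti-diagonal is (4,1) = 254 − 174 = 80.
The remaining cell in row 2 is (2,1) = 254 − 210 = 44.
Using row 4: 80 + 83 + 41 + ? → (4,2) = 254 − 204 = 50.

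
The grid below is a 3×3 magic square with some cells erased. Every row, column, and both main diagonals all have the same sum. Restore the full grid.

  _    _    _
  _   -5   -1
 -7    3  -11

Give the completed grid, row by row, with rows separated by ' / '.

1 -13 -3 / -9 -5 -1 / -7 3 -11

Row 3 is already complete: -7 + 3 + -11 = -15, so that is the magic constant.
Row 2 must total -15; the given cells sum to -6, so (2,1) = -9.
Using column 1: -9 + (-7) + ? → (1,1) = -15 − (-16) = 1.
The remaining cell in column 2 is (1,2) = -15 − (-2) = -13.
From column 3, -15 − (-1 + (-11)) gives (1,3) = -3.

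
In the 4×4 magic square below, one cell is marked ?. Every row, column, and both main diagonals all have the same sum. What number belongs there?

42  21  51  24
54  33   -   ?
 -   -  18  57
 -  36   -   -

12

Row 1 is complete and sums to 138; that is the magic constant.
The remaining cell in column 2 is (3,2) = 138 − 90 = 48.
Using main diagonal: 42 + 33 + 18 + ? → (4,4) = 138 − 93 = 45.
The remaining cell in row 3 is (3,1) = 138 − 123 = 15.
Column 1: 42 + 54 + 15 + ? = 138, so (4,1) = 27.
Column 4: 24 + 57 + 45 + ? = 138, so (2,4) = 12.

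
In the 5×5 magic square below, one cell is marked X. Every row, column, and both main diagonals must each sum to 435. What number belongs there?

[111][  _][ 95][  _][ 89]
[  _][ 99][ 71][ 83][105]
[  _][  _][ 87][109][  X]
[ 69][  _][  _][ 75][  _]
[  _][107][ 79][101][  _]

Row 2 needs 435; the known cells sum to 358, so (2,1) = 77.
Column 3 needs 435; the known cells sum to 332, so (4,3) = 103.
Column 4 needs 435; the known cells sum to 368, so (1,4) = 67.
Main diagonal needs 435; the known cells sum to 372, so (5,5) = 63.
The remaining cell in row 1 is (1,2) = 435 − 362 = 73.
The remaining cell in row 5 is (5,1) = 435 − 350 = 85.
The remaining cell in column 1 is (3,1) = 435 − 342 = 93.
The remaining cell in anti-diagonal is (4,2) = 435 − 344 = 91.
From row 4, 435 − (69 + 91 + 103 + 75) gives (4,5) = 97.
Column 2 must total 435; the given cells sum to 370, so (3,2) = 65.
From column 5, 435 − (89 + 105 + 97 + 63) gives (3,5) = 81.

81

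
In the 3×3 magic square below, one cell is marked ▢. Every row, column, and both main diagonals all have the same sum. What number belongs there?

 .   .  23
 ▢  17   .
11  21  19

25

Row 3 is complete and sums to 51; that is the magic constant.
Column 2: 17 + 21 + ? = 51, so (1,2) = 13.
Column 3 must total 51; the given cells sum to 42, so (2,3) = 9.
From main diagonal, 51 − (17 + 19) gives (1,1) = 15.
Row 2 needs 51; the known cells sum to 26, so (2,1) = 25.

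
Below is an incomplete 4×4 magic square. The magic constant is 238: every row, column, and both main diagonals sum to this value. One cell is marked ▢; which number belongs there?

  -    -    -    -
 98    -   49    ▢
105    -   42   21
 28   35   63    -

14

From row 3, 238 − (105 + 42 + 21) gives (3,2) = 70.
Row 4 needs 238; the known cells sum to 126, so (4,4) = 112.
The remaining cell in column 1 is (1,1) = 238 − 231 = 7.
Column 3 must total 238; the given cells sum to 154, so (1,3) = 84.
From main diagonal, 238 − (7 + 42 + 112) gives (2,2) = 77.
Anti-diagonal: 49 + 70 + 28 + ? = 238, so (1,4) = 91.
Using row 1: 7 + 84 + 91 + ? → (1,2) = 238 − 182 = 56.
From row 2, 238 − (98 + 77 + 49) gives (2,4) = 14.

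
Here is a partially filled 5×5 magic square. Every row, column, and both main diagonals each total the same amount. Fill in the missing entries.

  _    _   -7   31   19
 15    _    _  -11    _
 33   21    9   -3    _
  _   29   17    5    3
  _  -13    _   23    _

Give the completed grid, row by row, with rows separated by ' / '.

Column 4 is already complete: 31 + -11 + -3 + 5 + 23 = 45, so that is the magic constant.
Row 3 needs 45; the known cells sum to 60, so (3,5) = -15.
Row 4: 29 + 17 + 5 + 3 + ? = 45, so (4,1) = -9.
Anti-diagonal: 19 + (-11) + 9 + 29 + ? = 45, so (5,1) = -1.
Column 1 needs 45; the known cells sum to 38, so (1,1) = 7.
The remaining cell in row 1 is (1,2) = 45 − 50 = -5.
From column 2, 45 − (-5 + 21 + 29 + (-13)) gives (2,2) = 13.
Main diagonal must total 45; the given cells sum to 34, so (5,5) = 11.
The remaining cell in row 5 is (5,3) = 45 − 20 = 25.
Column 3: -7 + 9 + 17 + 25 + ? = 45, so (2,3) = 1.
Using column 5: 19 + (-15) + 3 + 11 + ? → (2,5) = 45 − 18 = 27.

7 -5 -7 31 19 / 15 13 1 -11 27 / 33 21 9 -3 -15 / -9 29 17 5 3 / -1 -13 25 23 11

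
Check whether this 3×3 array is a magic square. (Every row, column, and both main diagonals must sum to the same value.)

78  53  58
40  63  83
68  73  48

Row 1: 78 + 53 + 58 = 189.
Row 2: 40 + 63 + 83 = 186.
Row 3: 68 + 73 + 48 = 189.
Column 1: 78 + 40 + 68 = 186.
Column 2: 53 + 63 + 73 = 189.
Column 3: 58 + 83 + 48 = 189.
Main diagonal: 78 + 63 + 48 = 189.
Anti-diagonal: 58 + 63 + 68 = 189.

No — anti-diagonal sums to 189 but row 2 sums to 186.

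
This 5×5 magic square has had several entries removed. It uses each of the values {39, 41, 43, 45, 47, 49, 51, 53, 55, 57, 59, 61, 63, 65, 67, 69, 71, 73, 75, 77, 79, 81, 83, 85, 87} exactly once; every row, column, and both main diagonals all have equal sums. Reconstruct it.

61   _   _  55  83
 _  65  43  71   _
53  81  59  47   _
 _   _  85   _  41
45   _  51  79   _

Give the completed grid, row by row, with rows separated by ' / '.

61 39 77 55 83 / 87 65 43 71 49 / 53 81 59 47 75 / 69 57 85 63 41 / 45 73 51 79 67

The 25 entries sum to 1575, so each line sums to 1575/5 = 315.
From row 3, 315 − (53 + 81 + 59 + 47) gives (3,5) = 75.
Using column 3: 43 + 59 + 85 + 51 + ? → (1,3) = 315 − 238 = 77.
Column 4 needs 315; the known cells sum to 252, so (4,4) = 63.
From main diagonal, 315 − (61 + 65 + 59 + 63) gives (5,5) = 67.
The remaining cell in anti-diagonal is (4,2) = 315 − 258 = 57.
Using row 1: 61 + 77 + 55 + 83 + ? → (1,2) = 315 − 276 = 39.
Row 4 must total 315; the given cells sum to 246, so (4,1) = 69.
Using row 5: 45 + 51 + 79 + 67 + ? → (5,2) = 315 − 242 = 73.
Column 1 must total 315; the given cells sum to 228, so (2,1) = 87.
Column 5 needs 315; the known cells sum to 266, so (2,5) = 49.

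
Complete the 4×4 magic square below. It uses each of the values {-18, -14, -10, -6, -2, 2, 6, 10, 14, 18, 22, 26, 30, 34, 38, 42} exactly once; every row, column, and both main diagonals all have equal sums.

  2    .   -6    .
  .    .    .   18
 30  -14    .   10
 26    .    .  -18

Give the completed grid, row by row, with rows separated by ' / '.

2 14 -6 38 / -10 42 -2 18 / 30 -14 22 10 / 26 6 34 -18

The 16 entries sum to 192, so each line sums to 192/4 = 48.
Row 3: 30 + (-14) + 10 + ? = 48, so (3,3) = 22.
Column 1 must total 48; the given cells sum to 58, so (2,1) = -10.
The remaining cell in column 4 is (1,4) = 48 − 10 = 38.
From main diagonal, 48 − (2 + 22 + (-18)) gives (2,2) = 42.
The remaining cell in anti-diagonal is (2,3) = 48 − 50 = -2.
Row 1 needs 48; the known cells sum to 34, so (1,2) = 14.
Column 2 must total 48; the given cells sum to 42, so (4,2) = 6.
Column 3: -6 + (-2) + 22 + ? = 48, so (4,3) = 34.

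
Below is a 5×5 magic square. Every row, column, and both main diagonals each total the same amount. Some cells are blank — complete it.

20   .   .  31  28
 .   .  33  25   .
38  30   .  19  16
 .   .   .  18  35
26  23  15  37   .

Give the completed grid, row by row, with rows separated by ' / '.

20 17 34 31 28 / 14 36 33 25 22 / 38 30 27 19 16 / 32 24 21 18 35 / 26 23 15 37 29

Column 4 is already complete: 31 + 25 + 19 + 18 + 37 = 130, so that is the magic constant.
Using row 3: 38 + 30 + 19 + 16 + ? → (3,3) = 130 − 103 = 27.
From row 5, 130 − (26 + 23 + 15 + 37) gives (5,5) = 29.
The remaining cell in column 5 is (2,5) = 130 − 108 = 22.
Main diagonal: 20 + 27 + 18 + 29 + ? = 130, so (2,2) = 36.
Anti-diagonal: 28 + 25 + 27 + 26 + ? = 130, so (4,2) = 24.
Row 2 must total 130; the given cells sum to 116, so (2,1) = 14.
Using column 1: 20 + 14 + 38 + 26 + ? → (4,1) = 130 − 98 = 32.
Column 2 needs 130; the known cells sum to 113, so (1,2) = 17.
Row 1: 20 + 17 + 31 + 28 + ? = 130, so (1,3) = 34.
From row 4, 130 − (32 + 24 + 18 + 35) gives (4,3) = 21.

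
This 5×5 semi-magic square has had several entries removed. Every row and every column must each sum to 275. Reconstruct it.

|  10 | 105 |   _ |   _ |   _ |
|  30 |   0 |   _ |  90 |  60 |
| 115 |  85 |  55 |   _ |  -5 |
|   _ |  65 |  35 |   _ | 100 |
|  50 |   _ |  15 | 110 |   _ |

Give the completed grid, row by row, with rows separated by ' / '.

10 105 75 45 40 / 30 0 95 90 60 / 115 85 55 25 -5 / 70 65 35 5 100 / 50 20 15 110 80

Using row 2: 30 + 0 + 90 + 60 + ? → (2,3) = 275 − 180 = 95.
Row 3 must total 275; the given cells sum to 250, so (3,4) = 25.
Column 1 needs 275; the known cells sum to 205, so (4,1) = 70.
Column 2: 105 + 0 + 85 + 65 + ? = 275, so (5,2) = 20.
Column 3: 95 + 55 + 35 + 15 + ? = 275, so (1,3) = 75.
Row 4 needs 275; the known cells sum to 270, so (4,4) = 5.
From row 5, 275 − (50 + 20 + 15 + 110) gives (5,5) = 80.
Column 4 must total 275; the given cells sum to 230, so (1,4) = 45.
The remaining cell in column 5 is (1,5) = 275 − 235 = 40.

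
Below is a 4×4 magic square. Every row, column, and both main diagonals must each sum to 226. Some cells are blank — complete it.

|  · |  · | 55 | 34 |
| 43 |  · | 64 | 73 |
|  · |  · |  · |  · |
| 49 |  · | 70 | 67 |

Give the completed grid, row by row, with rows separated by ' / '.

The remaining cell in row 2 is (2,2) = 226 − 180 = 46.
Row 4 needs 226; the known cells sum to 186, so (4,2) = 40.
From column 3, 226 − (55 + 64 + 70) gives (3,3) = 37.
Column 4 must total 226; the given cells sum to 174, so (3,4) = 52.
Main diagonal: 46 + 37 + 67 + ? = 226, so (1,1) = 76.
From anti-diagonal, 226 − (34 + 64 + 49) gives (3,2) = 79.
The remaining cell in row 1 is (1,2) = 226 − 165 = 61.
From row 3, 226 − (79 + 37 + 52) gives (3,1) = 58.

76 61 55 34 / 43 46 64 73 / 58 79 37 52 / 49 40 70 67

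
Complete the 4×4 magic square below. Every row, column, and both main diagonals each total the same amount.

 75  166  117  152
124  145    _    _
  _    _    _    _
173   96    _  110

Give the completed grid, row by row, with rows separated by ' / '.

75 166 117 152 / 124 145 82 159 / 138 103 180 89 / 173 96 131 110

Row 1 is already complete: 75 + 166 + 117 + 152 = 510, so that is the magic constant.
From row 4, 510 − (173 + 96 + 110) gives (4,3) = 131.
The remaining cell in column 1 is (3,1) = 510 − 372 = 138.
Column 2 must total 510; the given cells sum to 407, so (3,2) = 103.
From main diagonal, 510 − (75 + 145 + 110) gives (3,3) = 180.
Anti-diagonal: 152 + 103 + 173 + ? = 510, so (2,3) = 82.
Row 2 must total 510; the given cells sum to 351, so (2,4) = 159.
Row 3 needs 510; the known cells sum to 421, so (3,4) = 89.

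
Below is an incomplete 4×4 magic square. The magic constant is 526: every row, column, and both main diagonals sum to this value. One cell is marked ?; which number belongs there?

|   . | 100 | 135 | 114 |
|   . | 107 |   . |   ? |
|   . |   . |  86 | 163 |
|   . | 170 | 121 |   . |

Row 1: 100 + 135 + 114 + ? = 526, so (1,1) = 177.
Column 2 must total 526; the given cells sum to 377, so (3,2) = 149.
The remaining cell in column 3 is (2,3) = 526 − 342 = 184.
Main diagonal must total 526; the given cells sum to 370, so (4,4) = 156.
Using anti-diagonal: 114 + 184 + 149 + ? → (4,1) = 526 − 447 = 79.
Row 3: 149 + 86 + 163 + ? = 526, so (3,1) = 128.
Column 1 needs 526; the known cells sum to 384, so (2,1) = 142.
The remaining cell in column 4 is (2,4) = 526 − 433 = 93.

93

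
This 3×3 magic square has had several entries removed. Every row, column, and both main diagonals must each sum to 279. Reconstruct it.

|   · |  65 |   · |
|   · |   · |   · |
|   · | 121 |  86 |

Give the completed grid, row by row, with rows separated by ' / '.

Row 3 needs 279; the known cells sum to 207, so (3,1) = 72.
Column 2 must total 279; the given cells sum to 186, so (2,2) = 93.
Main diagonal: 93 + 86 + ? = 279, so (1,1) = 100.
Anti-diagonal: 93 + 72 + ? = 279, so (1,3) = 114.
Column 1 must total 279; the given cells sum to 172, so (2,1) = 107.
The remaining cell in column 3 is (2,3) = 279 − 200 = 79.

100 65 114 / 107 93 79 / 72 121 86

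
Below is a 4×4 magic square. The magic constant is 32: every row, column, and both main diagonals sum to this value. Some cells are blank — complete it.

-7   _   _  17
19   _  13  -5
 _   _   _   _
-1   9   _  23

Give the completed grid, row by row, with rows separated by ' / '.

From row 2, 32 − (19 + 13 + (-5)) gives (2,2) = 5.
Row 4 must total 32; the given cells sum to 31, so (4,3) = 1.
Column 1 needs 32; the known cells sum to 11, so (3,1) = 21.
Column 4: 17 + (-5) + 23 + ? = 32, so (3,4) = -3.
Main diagonal: -7 + 5 + 23 + ? = 32, so (3,3) = 11.
Anti-diagonal: 17 + 13 + (-1) + ? = 32, so (3,2) = 3.
From column 2, 32 − (5 + 3 + 9) gives (1,2) = 15.
Using column 3: 13 + 11 + 1 + ? → (1,3) = 32 − 25 = 7.

-7 15 7 17 / 19 5 13 -5 / 21 3 11 -3 / -1 9 1 23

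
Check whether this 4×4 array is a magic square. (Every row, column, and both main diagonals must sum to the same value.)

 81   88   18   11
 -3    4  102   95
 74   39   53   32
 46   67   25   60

Yes

Row 1: 81 + 88 + 18 + 11 = 198.
Row 2: -3 + 4 + 102 + 95 = 198.
Row 3: 74 + 39 + 53 + 32 = 198.
Row 4: 46 + 67 + 25 + 60 = 198.
Column 1: 81 + (-3) + 74 + 46 = 198.
Column 2: 88 + 4 + 39 + 67 = 198.
Column 3: 18 + 102 + 53 + 25 = 198.
Column 4: 11 + 95 + 32 + 60 = 198.
Main diagonal: 81 + 4 + 53 + 60 = 198.
Anti-diagonal: 11 + 102 + 39 + 46 = 198.
All lines sum to 198.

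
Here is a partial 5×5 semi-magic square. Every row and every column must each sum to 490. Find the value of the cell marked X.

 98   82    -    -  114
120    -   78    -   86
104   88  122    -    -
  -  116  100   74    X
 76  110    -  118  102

108

The remaining cell in row 5 is (5,3) = 490 − 406 = 84.
Column 1 needs 490; the known cells sum to 398, so (4,1) = 92.
Using column 2: 82 + 88 + 116 + 110 + ? → (2,2) = 490 − 396 = 94.
From column 3, 490 − (78 + 122 + 100 + 84) gives (1,3) = 106.
The remaining cell in row 1 is (1,4) = 490 − 400 = 90.
From row 2, 490 − (120 + 94 + 78 + 86) gives (2,4) = 112.
Row 4 needs 490; the known cells sum to 382, so (4,5) = 108.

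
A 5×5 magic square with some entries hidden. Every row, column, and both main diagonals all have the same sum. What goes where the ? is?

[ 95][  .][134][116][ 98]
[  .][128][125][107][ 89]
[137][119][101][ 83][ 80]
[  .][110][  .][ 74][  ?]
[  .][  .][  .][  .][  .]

131

Row 3 is complete and sums to 520; that is the magic constant.
Row 1: 95 + 134 + 116 + 98 + ? = 520, so (1,2) = 77.
Row 2 needs 520; the known cells sum to 449, so (2,1) = 71.
Column 2 needs 520; the known cells sum to 434, so (5,2) = 86.
The remaining cell in column 4 is (5,4) = 520 − 380 = 140.
Main diagonal: 95 + 128 + 101 + 74 + ? = 520, so (5,5) = 122.
From anti-diagonal, 520 − (98 + 107 + 101 + 110) gives (5,1) = 104.
Row 5 must total 520; the given cells sum to 452, so (5,3) = 68.
Column 1 needs 520; the known cells sum to 407, so (4,1) = 113.
Column 3 must total 520; the given cells sum to 428, so (4,3) = 92.
From column 5, 520 − (98 + 89 + 80 + 122) gives (4,5) = 131.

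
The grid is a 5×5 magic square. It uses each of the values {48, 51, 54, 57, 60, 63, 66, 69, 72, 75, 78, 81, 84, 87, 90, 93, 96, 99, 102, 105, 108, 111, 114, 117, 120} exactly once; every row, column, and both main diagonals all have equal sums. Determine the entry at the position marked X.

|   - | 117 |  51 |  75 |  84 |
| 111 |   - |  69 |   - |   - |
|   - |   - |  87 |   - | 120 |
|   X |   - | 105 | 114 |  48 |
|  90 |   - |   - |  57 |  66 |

72

The 25 entries sum to 2100, so each line sums to 2100/5 = 420.
Row 1 needs 420; the known cells sum to 327, so (1,1) = 93.
From column 3, 420 − (51 + 69 + 87 + 105) gives (5,3) = 108.
The remaining cell in column 5 is (2,5) = 420 − 318 = 102.
Using main diagonal: 93 + 87 + 114 + 66 + ? → (2,2) = 420 − 360 = 60.
The remaining cell in row 2 is (2,4) = 420 − 342 = 78.
Row 5 must total 420; the given cells sum to 321, so (5,2) = 99.
Column 4 must total 420; the given cells sum to 324, so (3,4) = 96.
Using anti-diagonal: 84 + 78 + 87 + 90 + ? → (4,2) = 420 − 339 = 81.
Using row 4: 81 + 105 + 114 + 48 + ? → (4,1) = 420 − 348 = 72.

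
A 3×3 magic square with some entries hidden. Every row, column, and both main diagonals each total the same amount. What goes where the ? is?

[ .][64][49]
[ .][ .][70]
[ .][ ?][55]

52

Column 3 is complete and sums to 174; that is the magic constant.
From row 1, 174 − (64 + 49) gives (1,1) = 61.
From main diagonal, 174 − (61 + 55) gives (2,2) = 58.
From anti-diagonal, 174 − (49 + 58) gives (3,1) = 67.
Using row 2: 58 + 70 + ? → (2,1) = 174 − 128 = 46.
Using row 3: 67 + 55 + ? → (3,2) = 174 − 122 = 52.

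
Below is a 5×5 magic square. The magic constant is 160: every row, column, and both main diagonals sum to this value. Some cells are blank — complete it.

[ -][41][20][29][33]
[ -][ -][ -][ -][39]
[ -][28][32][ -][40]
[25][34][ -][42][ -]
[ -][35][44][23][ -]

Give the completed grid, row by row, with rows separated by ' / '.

Row 1 needs 160; the known cells sum to 123, so (1,1) = 37.
From column 2, 160 − (41 + 28 + 34 + 35) gives (2,2) = 22.
Using main diagonal: 37 + 22 + 32 + 42 + ? → (5,5) = 160 − 133 = 27.
The remaining cell in row 5 is (5,1) = 160 − 129 = 31.
From column 5, 160 − (33 + 39 + 40 + 27) gives (4,5) = 21.
Anti-diagonal must total 160; the given cells sum to 130, so (2,4) = 30.
Using row 4: 25 + 34 + 42 + 21 + ? → (4,3) = 160 − 122 = 38.
Column 3: 20 + 32 + 38 + 44 + ? = 160, so (2,3) = 26.
Column 4 needs 160; the known cells sum to 124, so (3,4) = 36.
From row 2, 160 − (22 + 26 + 30 + 39) gives (2,1) = 43.
Row 3: 28 + 32 + 36 + 40 + ? = 160, so (3,1) = 24.

37 41 20 29 33 / 43 22 26 30 39 / 24 28 32 36 40 / 25 34 38 42 21 / 31 35 44 23 27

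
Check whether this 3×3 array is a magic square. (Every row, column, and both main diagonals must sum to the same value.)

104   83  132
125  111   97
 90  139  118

No — row 1 sums to 319 but main diagonal sums to 333.

Row 1: 104 + 83 + 132 = 319.
Row 2: 125 + 111 + 97 = 333.
Row 3: 90 + 139 + 118 = 347.
Column 1: 104 + 125 + 90 = 319.
Column 2: 83 + 111 + 139 = 333.
Column 3: 132 + 97 + 118 = 347.
Main diagonal: 104 + 111 + 118 = 333.
Anti-diagonal: 132 + 111 + 90 = 333.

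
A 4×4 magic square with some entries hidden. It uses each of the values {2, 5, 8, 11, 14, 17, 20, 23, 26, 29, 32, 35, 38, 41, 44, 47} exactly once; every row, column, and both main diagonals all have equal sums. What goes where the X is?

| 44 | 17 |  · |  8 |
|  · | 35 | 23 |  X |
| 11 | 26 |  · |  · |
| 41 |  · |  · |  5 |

38

The 16 entries sum to 392, so each line sums to 392/4 = 98.
Using row 1: 44 + 17 + 8 + ? → (1,3) = 98 − 69 = 29.
Column 1: 44 + 11 + 41 + ? = 98, so (2,1) = 2.
Column 2: 17 + 35 + 26 + ? = 98, so (4,2) = 20.
Using main diagonal: 44 + 35 + 5 + ? → (3,3) = 98 − 84 = 14.
From row 2, 98 − (2 + 35 + 23) gives (2,4) = 38.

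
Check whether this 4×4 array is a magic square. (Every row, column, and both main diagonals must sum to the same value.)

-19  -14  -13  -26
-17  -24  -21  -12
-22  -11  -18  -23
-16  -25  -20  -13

Row 1: -19 + (-14) + (-13) + (-26) = -72.
Row 2: -17 + (-24) + (-21) + (-12) = -74.
Row 3: -22 + (-11) + (-18) + (-23) = -74.
Row 4: -16 + (-25) + (-20) + (-13) = -74.
Column 1: -19 + (-17) + (-22) + (-16) = -74.
Column 2: -14 + (-24) + (-11) + (-25) = -74.
Column 3: -13 + (-21) + (-18) + (-20) = -72.
Column 4: -26 + (-12) + (-23) + (-13) = -74.
Main diagonal: -19 + (-24) + (-18) + (-13) = -74.
Anti-diagonal: -26 + (-21) + (-11) + (-16) = -74.

No — column 4 sums to -74 but row 1 sums to -72.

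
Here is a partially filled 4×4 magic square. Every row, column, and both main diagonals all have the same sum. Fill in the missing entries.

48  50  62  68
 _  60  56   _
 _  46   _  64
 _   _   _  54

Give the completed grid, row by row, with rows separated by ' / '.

48 50 62 68 / 70 60 56 42 / 52 46 66 64 / 58 72 44 54

Row 1 is already complete: 48 + 50 + 62 + 68 = 228, so that is the magic constant.
Column 2: 50 + 60 + 46 + ? = 228, so (4,2) = 72.
Column 4: 68 + 64 + 54 + ? = 228, so (2,4) = 42.
Main diagonal: 48 + 60 + 54 + ? = 228, so (3,3) = 66.
Anti-diagonal must total 228; the given cells sum to 170, so (4,1) = 58.
Row 2 must total 228; the given cells sum to 158, so (2,1) = 70.
Row 3 needs 228; the known cells sum to 176, so (3,1) = 52.
Row 4 needs 228; the known cells sum to 184, so (4,3) = 44.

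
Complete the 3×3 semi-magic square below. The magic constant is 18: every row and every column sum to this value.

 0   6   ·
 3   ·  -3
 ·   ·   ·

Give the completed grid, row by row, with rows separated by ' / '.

0 6 12 / 3 18 -3 / 15 -6 9

Row 1: 0 + 6 + ? = 18, so (1,3) = 12.
From row 2, 18 − (3 + (-3)) gives (2,2) = 18.
Column 1 needs 18; the known cells sum to 3, so (3,1) = 15.
Using column 2: 6 + 18 + ? → (3,2) = 18 − 24 = -6.
Column 3: 12 + (-3) + ? = 18, so (3,3) = 9.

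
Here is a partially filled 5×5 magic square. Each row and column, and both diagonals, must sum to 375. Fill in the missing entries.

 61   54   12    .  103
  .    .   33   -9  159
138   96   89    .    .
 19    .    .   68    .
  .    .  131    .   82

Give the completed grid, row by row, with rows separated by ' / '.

61 54 12 145 103 / 117 75 33 -9 159 / 138 96 89 47 5 / 19 152 110 68 26 / 40 -2 131 124 82

Row 1: 61 + 54 + 12 + 103 + ? = 375, so (1,4) = 145.
From column 3, 375 − (12 + 33 + 89 + 131) gives (4,3) = 110.
The remaining cell in main diagonal is (2,2) = 375 − 300 = 75.
Row 2: 75 + 33 + (-9) + 159 + ? = 375, so (2,1) = 117.
From column 1, 375 − (61 + 117 + 138 + 19) gives (5,1) = 40.
From anti-diagonal, 375 − (103 + (-9) + 89 + 40) gives (4,2) = 152.
Row 4 must total 375; the given cells sum to 349, so (4,5) = 26.
The remaining cell in column 2 is (5,2) = 375 − 377 = -2.
The remaining cell in column 5 is (3,5) = 375 − 370 = 5.
Row 3: 138 + 96 + 89 + 5 + ? = 375, so (3,4) = 47.
From row 5, 375 − (40 + (-2) + 131 + 82) gives (5,4) = 124.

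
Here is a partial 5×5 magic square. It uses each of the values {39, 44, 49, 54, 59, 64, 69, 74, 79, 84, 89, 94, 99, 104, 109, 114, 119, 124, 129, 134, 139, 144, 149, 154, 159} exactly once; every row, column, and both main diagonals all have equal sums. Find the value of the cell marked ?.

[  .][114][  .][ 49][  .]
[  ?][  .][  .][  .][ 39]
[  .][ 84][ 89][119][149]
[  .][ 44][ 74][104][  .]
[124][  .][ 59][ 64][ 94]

The 25 entries sum to 2475, so each line sums to 2475/5 = 495.
From row 3, 495 − (84 + 89 + 119 + 149) gives (3,1) = 54.
The remaining cell in row 5 is (5,2) = 495 − 341 = 154.
Column 2 must total 495; the given cells sum to 396, so (2,2) = 99.
Using column 4: 49 + 119 + 104 + 64 + ? → (2,4) = 495 − 336 = 159.
The remaining cell in main diagonal is (1,1) = 495 − 386 = 109.
Anti-diagonal must total 495; the given cells sum to 416, so (1,5) = 79.
Row 1 must total 495; the given cells sum to 351, so (1,3) = 144.
Column 3 needs 495; the known cells sum to 366, so (2,3) = 129.
Column 5 needs 495; the known cells sum to 361, so (4,5) = 134.
Row 2: 99 + 129 + 159 + 39 + ? = 495, so (2,1) = 69.

69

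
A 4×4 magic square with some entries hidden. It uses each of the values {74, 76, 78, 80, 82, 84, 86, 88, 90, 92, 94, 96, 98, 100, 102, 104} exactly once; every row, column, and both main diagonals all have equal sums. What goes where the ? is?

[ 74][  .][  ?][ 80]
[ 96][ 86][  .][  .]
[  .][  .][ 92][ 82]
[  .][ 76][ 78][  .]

The 16 entries sum to 1424, so each line sums to 1424/4 = 356.
The remaining cell in main diagonal is (4,4) = 356 − 252 = 104.
Row 4: 76 + 78 + 104 + ? = 356, so (4,1) = 98.
Column 1 must total 356; the given cells sum to 268, so (3,1) = 88.
Column 4 needs 356; the known cells sum to 266, so (2,4) = 90.
Using row 2: 96 + 86 + 90 + ? → (2,3) = 356 − 272 = 84.
From row 3, 356 − (88 + 92 + 82) gives (3,2) = 94.
The remaining cell in column 2 is (1,2) = 356 − 256 = 100.
The remaining cell in column 3 is (1,3) = 356 − 254 = 102.

102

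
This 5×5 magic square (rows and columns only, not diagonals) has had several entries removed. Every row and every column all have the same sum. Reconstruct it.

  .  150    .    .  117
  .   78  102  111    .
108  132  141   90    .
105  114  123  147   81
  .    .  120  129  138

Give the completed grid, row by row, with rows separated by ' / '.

Row 4 is already complete: 105 + 114 + 123 + 147 + 81 = 570, so that is the magic constant.
The remaining cell in row 3 is (3,5) = 570 − 471 = 99.
Column 2 must total 570; the given cells sum to 474, so (5,2) = 96.
Column 3 needs 570; the known cells sum to 486, so (1,3) = 84.
Column 4: 111 + 90 + 147 + 129 + ? = 570, so (1,4) = 93.
Column 5: 117 + 99 + 81 + 138 + ? = 570, so (2,5) = 135.
Row 1: 150 + 84 + 93 + 117 + ? = 570, so (1,1) = 126.
Row 2: 78 + 102 + 111 + 135 + ? = 570, so (2,1) = 144.
Row 5 needs 570; the known cells sum to 483, so (5,1) = 87.

126 150 84 93 117 / 144 78 102 111 135 / 108 132 141 90 99 / 105 114 123 147 81 / 87 96 120 129 138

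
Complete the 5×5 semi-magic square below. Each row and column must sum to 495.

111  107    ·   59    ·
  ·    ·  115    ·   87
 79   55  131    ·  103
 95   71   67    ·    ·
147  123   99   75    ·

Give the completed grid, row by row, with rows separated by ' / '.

Row 3: 79 + 55 + 131 + 103 + ? = 495, so (3,4) = 127.
From row 5, 495 − (147 + 123 + 99 + 75) gives (5,5) = 51.
Column 1: 111 + 79 + 95 + 147 + ? = 495, so (2,1) = 63.
The remaining cell in column 2 is (2,2) = 495 − 356 = 139.
The remaining cell in column 3 is (1,3) = 495 − 412 = 83.
Row 1 needs 495; the known cells sum to 360, so (1,5) = 135.
Row 2 must total 495; the given cells sum to 404, so (2,4) = 91.
The remaining cell in column 4 is (4,4) = 495 − 352 = 143.
Column 5: 135 + 87 + 103 + 51 + ? = 495, so (4,5) = 119.

111 107 83 59 135 / 63 139 115 91 87 / 79 55 131 127 103 / 95 71 67 143 119 / 147 123 99 75 51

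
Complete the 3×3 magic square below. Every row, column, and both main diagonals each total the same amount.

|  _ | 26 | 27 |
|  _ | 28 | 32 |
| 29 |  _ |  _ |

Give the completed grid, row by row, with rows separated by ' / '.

Anti-diagonal is already complete: 27 + 28 + 29 = 84, so that is the magic constant.
From row 1, 84 − (26 + 27) gives (1,1) = 31.
Row 2 needs 84; the known cells sum to 60, so (2,1) = 24.
Using column 2: 26 + 28 + ? → (3,2) = 84 − 54 = 30.
Using column 3: 27 + 32 + ? → (3,3) = 84 − 59 = 25.

31 26 27 / 24 28 32 / 29 30 25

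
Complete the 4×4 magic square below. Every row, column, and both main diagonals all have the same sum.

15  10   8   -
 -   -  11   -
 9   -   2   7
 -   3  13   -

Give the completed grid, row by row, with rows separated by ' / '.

15 10 8 1 / 4 5 11 14 / 9 16 2 7 / 6 3 13 12

Column 3 is already complete: 8 + 11 + 2 + 13 = 34, so that is the magic constant.
Row 1: 15 + 10 + 8 + ? = 34, so (1,4) = 1.
Row 3: 9 + 2 + 7 + ? = 34, so (3,2) = 16.
Using column 2: 10 + 16 + 3 + ? → (2,2) = 34 − 29 = 5.
Main diagonal needs 34; the known cells sum to 22, so (4,4) = 12.
Anti-diagonal: 1 + 11 + 16 + ? = 34, so (4,1) = 6.
Column 1 must total 34; the given cells sum to 30, so (2,1) = 4.
The remaining cell in column 4 is (2,4) = 34 − 20 = 14.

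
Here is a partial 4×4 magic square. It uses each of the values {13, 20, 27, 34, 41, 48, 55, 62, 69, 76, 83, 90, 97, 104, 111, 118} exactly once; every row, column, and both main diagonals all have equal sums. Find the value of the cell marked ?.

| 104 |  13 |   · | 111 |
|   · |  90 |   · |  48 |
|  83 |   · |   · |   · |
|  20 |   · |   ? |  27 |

The 16 entries sum to 1048, so each line sums to 1048/4 = 262.
Row 1 must total 262; the given cells sum to 228, so (1,3) = 34.
Using column 1: 104 + 83 + 20 + ? → (2,1) = 262 − 207 = 55.
Column 4 must total 262; the given cells sum to 186, so (3,4) = 76.
The remaining cell in main diagonal is (3,3) = 262 − 221 = 41.
Row 2 needs 262; the known cells sum to 193, so (2,3) = 69.
Row 3 must total 262; the given cells sum to 200, so (3,2) = 62.
Column 2: 13 + 90 + 62 + ? = 262, so (4,2) = 97.
From column 3, 262 − (34 + 69 + 41) gives (4,3) = 118.

118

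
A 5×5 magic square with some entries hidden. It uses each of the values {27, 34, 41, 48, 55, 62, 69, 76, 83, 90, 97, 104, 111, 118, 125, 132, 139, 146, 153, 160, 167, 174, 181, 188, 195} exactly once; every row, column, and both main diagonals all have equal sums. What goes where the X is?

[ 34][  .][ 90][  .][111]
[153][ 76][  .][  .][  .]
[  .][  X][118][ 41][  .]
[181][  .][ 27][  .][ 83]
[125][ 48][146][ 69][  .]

The 25 entries sum to 2775, so each line sums to 2775/5 = 555.
Using row 5: 125 + 48 + 146 + 69 + ? → (5,5) = 555 − 388 = 167.
From column 1, 555 − (34 + 153 + 181 + 125) gives (3,1) = 62.
Using column 3: 90 + 118 + 27 + 146 + ? → (2,3) = 555 − 381 = 174.
From main diagonal, 555 − (34 + 76 + 118 + 167) gives (4,4) = 160.
The remaining cell in row 4 is (4,2) = 555 − 451 = 104.
Anti-diagonal must total 555; the given cells sum to 458, so (2,4) = 97.
Row 2 must total 555; the given cells sum to 500, so (2,5) = 55.
Column 4 must total 555; the given cells sum to 367, so (1,4) = 188.
From column 5, 555 − (111 + 55 + 83 + 167) gives (3,5) = 139.
From row 1, 555 − (34 + 90 + 188 + 111) gives (1,2) = 132.
Row 3: 62 + 118 + 41 + 139 + ? = 555, so (3,2) = 195.

195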